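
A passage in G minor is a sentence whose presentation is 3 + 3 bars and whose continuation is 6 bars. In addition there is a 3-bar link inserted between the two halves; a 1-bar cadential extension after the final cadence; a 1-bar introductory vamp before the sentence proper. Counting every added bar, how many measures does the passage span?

Basic sentence: 3 + 3 + 6 = 12 bars.
12 (basic form) + 3 (link) + 1 (cadential extension) + 1 (introduction) = 17.

17 measures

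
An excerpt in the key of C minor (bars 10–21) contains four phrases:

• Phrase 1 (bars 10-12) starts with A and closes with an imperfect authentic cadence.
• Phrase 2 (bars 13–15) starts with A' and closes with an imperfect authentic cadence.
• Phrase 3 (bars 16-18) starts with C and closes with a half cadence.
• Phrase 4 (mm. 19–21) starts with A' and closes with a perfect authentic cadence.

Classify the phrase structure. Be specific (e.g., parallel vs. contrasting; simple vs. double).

Four phrases in two halves: the first half (mm. 10–15) ends with an imperfect authentic cadence, the second (bars 16-21) with a perfect authentic cadence — a large antecedent–consequent pair, i.e. a double period.
Phrase 3 begins with different material from phrase 1, making it contrasting.

contrasting double period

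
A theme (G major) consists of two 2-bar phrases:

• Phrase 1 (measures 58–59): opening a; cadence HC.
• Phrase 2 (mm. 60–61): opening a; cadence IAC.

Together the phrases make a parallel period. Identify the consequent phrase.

The phrase ending with the weaker cadence (half cadence) is the antecedent; the one ending more conclusively (imperfect authentic cadence) is the consequent. The consequent is phrase 2.

phrase 2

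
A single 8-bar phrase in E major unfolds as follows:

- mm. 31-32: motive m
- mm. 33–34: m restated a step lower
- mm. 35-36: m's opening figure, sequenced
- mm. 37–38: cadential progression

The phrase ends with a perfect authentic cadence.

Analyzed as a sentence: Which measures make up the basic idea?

The presentation of a sentence is the basic idea (measures 31–32) plus its repetition (mm. 33–34); the basic idea is therefore bars 31-32.

measures 31–32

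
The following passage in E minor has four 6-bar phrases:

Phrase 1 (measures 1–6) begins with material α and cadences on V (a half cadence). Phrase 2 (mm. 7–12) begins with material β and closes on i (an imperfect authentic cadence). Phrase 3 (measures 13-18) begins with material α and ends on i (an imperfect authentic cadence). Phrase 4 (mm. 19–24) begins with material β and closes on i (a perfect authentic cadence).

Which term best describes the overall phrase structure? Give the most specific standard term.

parallel double period

Four phrases in two halves: the first half (mm. 1–12) ends with an imperfect authentic cadence, the second (mm. 13-24) with a perfect authentic cadence — a large antecedent–consequent pair, i.e. a double period.
Phrase 3 begins with the same material as phrase 1, making it parallel.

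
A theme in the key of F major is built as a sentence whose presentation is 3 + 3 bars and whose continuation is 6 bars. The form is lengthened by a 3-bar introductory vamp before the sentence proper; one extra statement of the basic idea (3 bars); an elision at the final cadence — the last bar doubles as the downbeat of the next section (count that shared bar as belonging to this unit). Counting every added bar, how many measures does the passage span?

Basic sentence: 3 + 3 + 6 = 12 bars.
12 (basic form) + 3 (introduction) + 3 (extra statement) = 18.
The elision shares a bar with the next section but does not change this unit's count.

18 measures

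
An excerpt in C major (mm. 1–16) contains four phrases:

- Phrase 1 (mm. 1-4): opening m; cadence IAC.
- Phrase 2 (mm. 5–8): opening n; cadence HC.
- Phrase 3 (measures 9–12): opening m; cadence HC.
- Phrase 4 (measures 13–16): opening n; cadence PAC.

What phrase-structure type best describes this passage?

parallel double period

Four phrases in two halves: the first half (measures 1–8) ends with a half cadence, the second (measures 9–16) with a perfect authentic cadence — a large antecedent–consequent pair, i.e. a double period.
Phrase 3 begins with the same material as phrase 1, making it parallel.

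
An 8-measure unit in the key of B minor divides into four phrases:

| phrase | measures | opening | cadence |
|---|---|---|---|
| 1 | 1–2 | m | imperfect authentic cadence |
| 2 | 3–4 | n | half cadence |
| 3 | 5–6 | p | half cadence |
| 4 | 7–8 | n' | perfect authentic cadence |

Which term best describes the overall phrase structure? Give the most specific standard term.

contrasting double period

Four phrases in two halves: the first half (mm. 1–4) ends with a half cadence, the second (bars 5–8) with a perfect authentic cadence — a large antecedent–consequent pair, i.e. a double period.
Phrase 3 begins with different material from phrase 1, making it contrasting.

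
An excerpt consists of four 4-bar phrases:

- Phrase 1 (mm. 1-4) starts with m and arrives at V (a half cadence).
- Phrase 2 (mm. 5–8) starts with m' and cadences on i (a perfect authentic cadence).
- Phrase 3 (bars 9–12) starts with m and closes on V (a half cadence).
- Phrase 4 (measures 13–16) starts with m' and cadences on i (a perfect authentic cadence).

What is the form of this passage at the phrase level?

repeated period

The cadence pattern HC–PAC–HC–PAC is weak–strong twice, and phrases 3–4 restate phrases 1–2: a period heard twice, not a double period (which would end weakly at phrase 2).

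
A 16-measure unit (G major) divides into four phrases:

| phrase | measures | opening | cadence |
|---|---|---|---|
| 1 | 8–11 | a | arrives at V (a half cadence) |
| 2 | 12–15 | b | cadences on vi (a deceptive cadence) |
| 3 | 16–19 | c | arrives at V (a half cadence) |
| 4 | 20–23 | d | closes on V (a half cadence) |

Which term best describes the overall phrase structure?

phrase group

Phrase 4 ends with a half cadence, no stronger than phrase 2's deceptive cadence, so the four phrases do not form a double period; nor do phrases 3–4 duplicate 1–2, so it is not a repeated period. With no phrase reaching a conclusive cadence, the passage is a phrase group.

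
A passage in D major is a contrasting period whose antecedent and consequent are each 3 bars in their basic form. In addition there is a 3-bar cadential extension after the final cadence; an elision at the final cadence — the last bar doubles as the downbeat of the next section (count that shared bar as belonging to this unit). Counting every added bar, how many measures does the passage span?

Basic contrasting period: 3 + 3 = 6 bars.
6 (basic form) + 3 (cadential extension) = 9.
The elision shares a bar with the next section but does not change this unit's count.

9 measures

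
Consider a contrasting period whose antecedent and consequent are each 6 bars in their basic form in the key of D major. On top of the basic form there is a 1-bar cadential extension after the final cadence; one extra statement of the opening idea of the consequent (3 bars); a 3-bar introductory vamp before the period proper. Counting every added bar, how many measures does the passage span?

Basic contrasting period: 6 + 6 = 12 bars.
12 (basic form) + 1 (cadential extension) + 3 (extra statement) + 3 (introduction) = 19.

19 measures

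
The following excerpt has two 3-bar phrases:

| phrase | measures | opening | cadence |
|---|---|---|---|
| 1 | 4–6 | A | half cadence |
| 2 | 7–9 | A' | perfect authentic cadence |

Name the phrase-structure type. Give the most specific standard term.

parallel period

Phrase 1 ends with a half cadence (weaker) and phrase 2 with a perfect authentic cadence (stronger): antecedent + consequent = a period.
The two phrases open with the same material (A / A'), so the period is parallel.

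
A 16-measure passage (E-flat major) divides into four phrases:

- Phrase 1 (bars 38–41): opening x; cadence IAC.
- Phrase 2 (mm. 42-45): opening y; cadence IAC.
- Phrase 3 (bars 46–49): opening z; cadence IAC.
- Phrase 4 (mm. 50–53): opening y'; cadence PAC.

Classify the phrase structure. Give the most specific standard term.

contrasting double period

Four phrases in two halves: the first half (mm. 38-45) ends with an imperfect authentic cadence, the second (bars 46–53) with a perfect authentic cadence — a large antecedent–consequent pair, i.e. a double period.
Phrase 3 begins with different material from phrase 1, making it contrasting.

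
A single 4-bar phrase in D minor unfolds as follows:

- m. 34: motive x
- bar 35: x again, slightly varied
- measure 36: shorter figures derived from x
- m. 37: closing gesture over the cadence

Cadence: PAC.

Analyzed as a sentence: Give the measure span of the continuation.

After the presentation (mm. 34–35), the continuation covers the fragmentation through the cadence: bars 36–37.

measures 36–37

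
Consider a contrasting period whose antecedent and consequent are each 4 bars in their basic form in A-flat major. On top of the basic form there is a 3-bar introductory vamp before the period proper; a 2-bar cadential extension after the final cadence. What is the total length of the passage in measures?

13 measures

Basic contrasting period: 4 + 4 = 8 bars.
8 (basic form) + 3 (introduction) + 2 (cadential extension) = 13.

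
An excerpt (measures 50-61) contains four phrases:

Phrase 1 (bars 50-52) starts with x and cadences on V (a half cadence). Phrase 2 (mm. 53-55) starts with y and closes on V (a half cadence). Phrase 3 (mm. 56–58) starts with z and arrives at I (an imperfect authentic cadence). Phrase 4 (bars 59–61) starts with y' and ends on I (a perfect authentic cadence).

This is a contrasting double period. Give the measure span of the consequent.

In a double period the first pair of phrases (ending half cadence) is the large antecedent and the second pair (ending perfect authentic cadence) is the large consequent; the consequent is measures 56–61.

measures 56–61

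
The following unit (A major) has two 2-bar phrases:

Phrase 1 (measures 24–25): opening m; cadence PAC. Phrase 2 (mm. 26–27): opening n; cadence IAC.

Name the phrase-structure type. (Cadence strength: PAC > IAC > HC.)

The second phrase closes with an imperfect authentic cadence, which is not stronger than the first phrase's perfect authentic cadence; without a weak→strong cadential pair there is no antecedent–consequent relationship, so this is a phrase group rather than a period.

phrase group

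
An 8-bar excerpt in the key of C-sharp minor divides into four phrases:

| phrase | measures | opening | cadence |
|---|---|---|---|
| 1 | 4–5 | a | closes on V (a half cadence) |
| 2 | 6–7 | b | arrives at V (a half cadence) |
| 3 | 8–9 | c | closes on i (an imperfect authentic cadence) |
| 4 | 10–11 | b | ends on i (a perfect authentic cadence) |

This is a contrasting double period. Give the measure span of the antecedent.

In a double period the first pair of phrases (ending half cadence) is the large antecedent and the second pair (ending perfect authentic cadence) is the large consequent; the antecedent is measures 4–7.

measures 4–7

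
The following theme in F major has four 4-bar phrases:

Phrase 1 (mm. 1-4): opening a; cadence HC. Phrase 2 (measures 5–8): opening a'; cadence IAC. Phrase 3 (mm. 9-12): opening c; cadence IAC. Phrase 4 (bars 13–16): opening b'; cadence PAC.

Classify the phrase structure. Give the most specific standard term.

Four phrases in two halves: the first half (mm. 1-8) ends with an imperfect authentic cadence, the second (mm. 9–16) with a perfect authentic cadence — a large antecedent–consequent pair, i.e. a double period.
Phrase 3 begins with different material from phrase 1, making it contrasting.

contrasting double period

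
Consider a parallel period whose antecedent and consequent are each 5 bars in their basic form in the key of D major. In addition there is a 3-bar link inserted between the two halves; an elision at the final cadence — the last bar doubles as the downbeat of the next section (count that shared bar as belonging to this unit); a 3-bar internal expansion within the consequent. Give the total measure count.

Basic parallel period: 5 + 5 = 10 bars.
10 (basic form) + 3 (link) + 3 (internal expansion) = 16.
The elision shares a bar with the next section but does not change this unit's count.

16 measures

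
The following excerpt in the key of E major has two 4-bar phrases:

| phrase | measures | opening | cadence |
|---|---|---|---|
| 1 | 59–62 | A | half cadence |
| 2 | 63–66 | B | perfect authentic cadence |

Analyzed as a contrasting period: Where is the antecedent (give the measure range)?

measures 59–62

The antecedent is the phrase ending with the weaker cadence (half cadence, phrase 1) and the consequent the one ending more conclusively (perfect authentic cadence, phrase 2); the antecedent is measures 59–62.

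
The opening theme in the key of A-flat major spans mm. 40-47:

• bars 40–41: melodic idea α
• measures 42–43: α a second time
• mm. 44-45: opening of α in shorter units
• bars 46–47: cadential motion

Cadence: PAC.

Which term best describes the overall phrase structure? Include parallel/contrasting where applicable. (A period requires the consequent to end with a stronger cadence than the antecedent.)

sentence

Basic idea (mm. 40–41) + its repetition (bars 42–43) form the presentation; fragmentation and cadence (measures 44–47) form the continuation — the 8-bar whole is a sentence.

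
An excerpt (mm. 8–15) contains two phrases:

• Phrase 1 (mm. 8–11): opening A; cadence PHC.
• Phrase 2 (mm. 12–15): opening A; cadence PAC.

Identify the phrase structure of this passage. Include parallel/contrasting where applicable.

Phrase 1 ends with a Phrygian half cadence (weaker) and phrase 2 with a perfect authentic cadence (stronger): antecedent + consequent = a period.
The two phrases open with the same material (A / A), so the period is parallel.

parallel period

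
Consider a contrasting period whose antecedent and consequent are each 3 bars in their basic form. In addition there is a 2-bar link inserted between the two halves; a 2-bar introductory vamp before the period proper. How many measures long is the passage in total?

Basic contrasting period: 3 + 3 = 6 bars.
6 (basic form) + 2 (link) + 2 (introduction) = 10.

10 measures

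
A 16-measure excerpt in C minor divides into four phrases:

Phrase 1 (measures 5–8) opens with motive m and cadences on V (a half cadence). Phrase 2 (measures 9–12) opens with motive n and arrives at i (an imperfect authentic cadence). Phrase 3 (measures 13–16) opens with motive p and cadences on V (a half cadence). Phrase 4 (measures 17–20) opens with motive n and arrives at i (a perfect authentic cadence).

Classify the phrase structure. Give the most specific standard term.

contrasting double period

Four phrases in two halves: the first half (mm. 5–12) ends with an imperfect authentic cadence, the second (bars 13–20) with a perfect authentic cadence — a large antecedent–consequent pair, i.e. a double period.
Phrase 3 begins with different material from phrase 1, making it contrasting.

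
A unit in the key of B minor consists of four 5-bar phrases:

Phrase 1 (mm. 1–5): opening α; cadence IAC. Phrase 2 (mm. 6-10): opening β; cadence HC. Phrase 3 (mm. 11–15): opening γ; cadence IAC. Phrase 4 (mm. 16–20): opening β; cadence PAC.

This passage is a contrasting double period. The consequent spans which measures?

In a double period the four phrases pair into a large antecedent (phrases 1–2, ending half cadence) and a large consequent (phrases 3–4, ending perfect authentic cadence). The consequent spans mm. 11–20.

measures 11–20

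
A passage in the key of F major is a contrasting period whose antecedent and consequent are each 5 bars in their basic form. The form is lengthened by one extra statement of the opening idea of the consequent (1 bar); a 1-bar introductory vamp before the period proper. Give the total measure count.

12 measures

Basic contrasting period: 5 + 5 = 10 bars.
10 (basic form) + 1 (extra statement) + 1 (introduction) = 12.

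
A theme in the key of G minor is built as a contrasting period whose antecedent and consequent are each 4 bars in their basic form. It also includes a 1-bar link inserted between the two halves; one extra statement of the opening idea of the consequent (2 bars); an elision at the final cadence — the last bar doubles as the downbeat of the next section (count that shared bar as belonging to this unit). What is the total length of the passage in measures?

Basic contrasting period: 4 + 4 = 8 bars.
8 (basic form) + 1 (link) + 2 (extra statement) = 11.
The elision shares a bar with the next section but does not change this unit's count.

11 measures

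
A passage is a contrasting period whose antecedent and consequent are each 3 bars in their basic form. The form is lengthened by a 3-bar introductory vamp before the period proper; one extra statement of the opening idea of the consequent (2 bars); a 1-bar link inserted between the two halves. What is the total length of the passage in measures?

12 measures

Basic contrasting period: 3 + 3 = 6 bars.
6 (basic form) + 3 (introduction) + 2 (extra statement) + 1 (link) = 12.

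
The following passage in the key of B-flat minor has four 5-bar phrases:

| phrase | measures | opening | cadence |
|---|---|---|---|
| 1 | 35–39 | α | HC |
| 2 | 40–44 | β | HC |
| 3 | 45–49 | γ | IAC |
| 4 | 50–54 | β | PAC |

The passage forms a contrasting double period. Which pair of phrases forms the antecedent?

phrases 1 and 2

In a double period the first pair of phrases (ending half cadence) is the large antecedent and the second pair (ending perfect authentic cadence) is the large consequent; the antecedent is phrases 1 and 2.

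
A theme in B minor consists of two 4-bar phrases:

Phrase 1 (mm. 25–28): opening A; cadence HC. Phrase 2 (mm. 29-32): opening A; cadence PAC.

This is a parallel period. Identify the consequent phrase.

The phrase ending with the weaker cadence (half cadence) is the antecedent; the one ending more conclusively (perfect authentic cadence) is the consequent. The consequent is phrase 2.

phrase 2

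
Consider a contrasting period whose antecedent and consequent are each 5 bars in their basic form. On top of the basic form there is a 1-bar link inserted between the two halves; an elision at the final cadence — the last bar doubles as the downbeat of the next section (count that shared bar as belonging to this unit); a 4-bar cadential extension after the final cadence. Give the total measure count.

15 measures

Basic contrasting period: 5 + 5 = 10 bars.
10 (basic form) + 1 (link) + 4 (cadential extension) = 15.
The elision shares a bar with the next section but does not change this unit's count.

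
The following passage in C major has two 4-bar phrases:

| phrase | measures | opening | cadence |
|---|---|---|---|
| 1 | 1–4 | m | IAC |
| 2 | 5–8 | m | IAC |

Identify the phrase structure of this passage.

repeated phrase

Both phrases have the same opening (m) and the same cadence (imperfect authentic cadence): the second is a restatement, not a consequent, so this is a repeated phrase rather than a period.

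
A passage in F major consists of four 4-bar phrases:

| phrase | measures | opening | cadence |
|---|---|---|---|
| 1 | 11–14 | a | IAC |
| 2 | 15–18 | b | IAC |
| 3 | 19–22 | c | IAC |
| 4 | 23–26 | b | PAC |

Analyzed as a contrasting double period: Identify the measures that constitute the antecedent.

measures 11–18

In a double period the four phrases pair into a large antecedent (phrases 1–2, ending imperfect authentic cadence) and a large consequent (phrases 3–4, ending perfect authentic cadence). The antecedent spans mm. 11–18.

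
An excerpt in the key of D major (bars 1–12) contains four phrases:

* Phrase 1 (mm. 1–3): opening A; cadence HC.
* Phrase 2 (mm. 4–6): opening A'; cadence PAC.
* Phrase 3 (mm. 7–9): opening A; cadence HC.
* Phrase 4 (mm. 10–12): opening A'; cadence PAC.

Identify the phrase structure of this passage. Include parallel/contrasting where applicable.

repeated period

The cadence pattern HC–PAC–HC–PAC is weak–strong twice, and phrases 3–4 restate phrases 1–2: a period heard twice, not a double period (which would end weakly at phrase 2).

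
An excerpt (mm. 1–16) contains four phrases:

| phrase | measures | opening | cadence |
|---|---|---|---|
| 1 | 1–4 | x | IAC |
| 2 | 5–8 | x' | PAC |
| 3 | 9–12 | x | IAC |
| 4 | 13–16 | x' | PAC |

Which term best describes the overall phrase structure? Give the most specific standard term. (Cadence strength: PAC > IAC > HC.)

The cadence pattern IAC–PAC–IAC–PAC is weak–strong twice, and phrases 3–4 restate phrases 1–2: a period heard twice, not a double period (which would end weakly at phrase 2).

repeated period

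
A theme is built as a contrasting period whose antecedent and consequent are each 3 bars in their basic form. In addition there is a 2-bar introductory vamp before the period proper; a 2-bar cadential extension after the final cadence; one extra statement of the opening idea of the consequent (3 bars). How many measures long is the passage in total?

13 measures

Basic contrasting period: 3 + 3 = 6 bars.
6 (basic form) + 2 (introduction) + 2 (cadential extension) + 3 (extra statement) = 13.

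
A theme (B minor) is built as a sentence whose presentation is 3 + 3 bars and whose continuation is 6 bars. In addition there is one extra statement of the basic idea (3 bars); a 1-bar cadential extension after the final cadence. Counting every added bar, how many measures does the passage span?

Basic sentence: 3 + 3 + 6 = 12 bars.
12 (basic form) + 3 (extra statement) + 1 (cadential extension) = 16.

16 measures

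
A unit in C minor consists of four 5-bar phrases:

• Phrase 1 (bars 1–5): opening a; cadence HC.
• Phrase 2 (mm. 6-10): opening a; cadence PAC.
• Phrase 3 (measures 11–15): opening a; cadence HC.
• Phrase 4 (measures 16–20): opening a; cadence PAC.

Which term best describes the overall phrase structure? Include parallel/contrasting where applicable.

The cadence pattern HC–PAC–HC–PAC is weak–strong twice, and phrases 3–4 restate phrases 1–2: a period heard twice, not a double period (which would end weakly at phrase 2).

repeated period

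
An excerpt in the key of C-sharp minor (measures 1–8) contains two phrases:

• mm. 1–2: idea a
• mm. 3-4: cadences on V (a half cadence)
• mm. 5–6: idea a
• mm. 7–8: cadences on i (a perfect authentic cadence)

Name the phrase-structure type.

parallel period

Phrase 1 ends with a half cadence (weaker) and phrase 2 with a perfect authentic cadence (stronger): antecedent + consequent = a period.
The two phrases open with the same material (a / a), so the period is parallel.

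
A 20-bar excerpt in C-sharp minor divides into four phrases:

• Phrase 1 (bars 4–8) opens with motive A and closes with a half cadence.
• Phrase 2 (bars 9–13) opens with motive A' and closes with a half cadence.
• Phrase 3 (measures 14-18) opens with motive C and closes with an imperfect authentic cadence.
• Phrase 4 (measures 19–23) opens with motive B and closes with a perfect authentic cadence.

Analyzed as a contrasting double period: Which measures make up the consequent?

In a double period the four phrases pair into a large antecedent (phrases 1–2, ending half cadence) and a large consequent (phrases 3–4, ending perfect authentic cadence). The consequent spans measures 14–23.

measures 14–23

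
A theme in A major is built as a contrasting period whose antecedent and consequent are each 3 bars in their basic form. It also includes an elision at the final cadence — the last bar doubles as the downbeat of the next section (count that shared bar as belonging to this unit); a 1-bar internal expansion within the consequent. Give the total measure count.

7 measures

Basic contrasting period: 3 + 3 = 6 bars.
6 (basic form) + 1 (internal expansion) = 7.
The elision shares a bar with the next section but does not change this unit's count.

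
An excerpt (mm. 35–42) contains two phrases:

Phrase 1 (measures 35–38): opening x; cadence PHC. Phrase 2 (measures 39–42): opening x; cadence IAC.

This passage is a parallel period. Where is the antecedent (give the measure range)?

measures 35–38

The antecedent is the phrase ending with the weaker cadence (Phrygian half cadence, phrase 1) and the consequent the one ending more conclusively (imperfect authentic cadence, phrase 2); the antecedent is bars 35–38.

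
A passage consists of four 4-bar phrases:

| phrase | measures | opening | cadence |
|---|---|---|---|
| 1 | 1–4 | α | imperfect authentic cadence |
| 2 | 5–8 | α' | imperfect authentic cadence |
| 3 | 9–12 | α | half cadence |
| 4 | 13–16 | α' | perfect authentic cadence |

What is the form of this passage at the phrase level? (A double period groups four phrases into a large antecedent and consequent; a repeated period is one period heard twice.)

Four phrases in two halves: the first half (bars 1-8) ends with an imperfect authentic cadence, the second (bars 9-16) with a perfect authentic cadence — a large antecedent–consequent pair, i.e. a double period.
Phrase 3 begins with the same material as phrase 1, making it parallel.

parallel double period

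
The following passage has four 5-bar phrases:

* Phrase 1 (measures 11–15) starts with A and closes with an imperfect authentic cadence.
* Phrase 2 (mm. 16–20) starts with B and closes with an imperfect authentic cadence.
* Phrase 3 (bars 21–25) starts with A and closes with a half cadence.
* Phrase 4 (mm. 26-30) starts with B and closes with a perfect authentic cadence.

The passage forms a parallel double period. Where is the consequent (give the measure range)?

In a double period the four phrases pair into a large antecedent (phrases 1–2, ending imperfect authentic cadence) and a large consequent (phrases 3–4, ending perfect authentic cadence). The consequent spans mm. 21-30.

measures 21–30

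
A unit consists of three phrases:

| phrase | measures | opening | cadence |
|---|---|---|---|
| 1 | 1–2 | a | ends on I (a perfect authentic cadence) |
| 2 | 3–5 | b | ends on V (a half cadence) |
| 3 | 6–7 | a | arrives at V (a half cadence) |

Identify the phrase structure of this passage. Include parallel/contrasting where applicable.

phrase group

The final phrase closes with a half cadence, which is not stronger than the preceding half cadence; the 3 phrases lack an overall antecedent–consequent design and so form a phrase group.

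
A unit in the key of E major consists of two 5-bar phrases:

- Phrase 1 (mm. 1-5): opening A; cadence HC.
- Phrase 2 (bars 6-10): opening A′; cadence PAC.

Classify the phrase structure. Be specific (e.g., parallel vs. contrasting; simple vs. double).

parallel period

Phrase 1 ends with a half cadence (weaker) and phrase 2 with a perfect authentic cadence (stronger): antecedent + consequent = a period.
The two phrases open with the same material (A / A′), so the period is parallel.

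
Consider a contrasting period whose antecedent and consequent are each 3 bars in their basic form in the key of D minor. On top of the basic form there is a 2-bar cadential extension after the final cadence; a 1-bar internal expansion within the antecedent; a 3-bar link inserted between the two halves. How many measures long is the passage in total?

Basic contrasting period: 3 + 3 = 6 bars.
6 (basic form) + 2 (cadential extension) + 1 (internal expansion) + 3 (link) = 12.

12 measures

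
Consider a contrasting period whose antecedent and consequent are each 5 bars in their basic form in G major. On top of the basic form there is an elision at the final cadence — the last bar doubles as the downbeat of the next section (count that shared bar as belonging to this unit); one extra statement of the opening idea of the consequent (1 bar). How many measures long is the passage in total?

11 measures

Basic contrasting period: 5 + 5 = 10 bars.
10 (basic form) + 1 (extra statement) = 11.
The elision shares a bar with the next section but does not change this unit's count.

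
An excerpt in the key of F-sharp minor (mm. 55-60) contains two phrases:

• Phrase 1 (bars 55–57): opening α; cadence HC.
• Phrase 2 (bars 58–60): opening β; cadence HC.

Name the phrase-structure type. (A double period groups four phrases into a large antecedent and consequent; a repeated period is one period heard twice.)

phrase group

The second phrase closes with a half cadence, which is not stronger than the first phrase's half cadence; without a weak→strong cadential pair there is no antecedent–consequent relationship, so this is a phrase group rather than a period.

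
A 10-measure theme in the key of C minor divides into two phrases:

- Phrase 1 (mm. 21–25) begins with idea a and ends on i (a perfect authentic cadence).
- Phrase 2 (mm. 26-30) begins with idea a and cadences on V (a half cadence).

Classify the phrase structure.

phrase group

The second phrase closes with a half cadence, which is not stronger than the first phrase's perfect authentic cadence; without a weak→strong cadential pair there is no antecedent–consequent relationship, so this is a phrase group rather than a period.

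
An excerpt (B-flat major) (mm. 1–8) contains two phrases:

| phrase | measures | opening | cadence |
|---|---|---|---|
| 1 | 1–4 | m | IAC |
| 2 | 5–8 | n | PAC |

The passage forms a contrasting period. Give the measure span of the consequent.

The phrase ending with the weaker cadence (imperfect authentic cadence) is the antecedent; the one ending more conclusively (perfect authentic cadence) is the consequent. The consequent is measures 5–8.

measures 5–8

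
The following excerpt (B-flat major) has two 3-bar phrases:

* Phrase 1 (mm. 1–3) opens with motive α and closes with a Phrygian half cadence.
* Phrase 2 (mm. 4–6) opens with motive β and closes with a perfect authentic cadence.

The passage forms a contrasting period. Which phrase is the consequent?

phrase 2

The phrase ending with the weaker cadence (Phrygian half cadence) is the antecedent; the one ending more conclusively (perfect authentic cadence) is the consequent. The consequent is phrase 2.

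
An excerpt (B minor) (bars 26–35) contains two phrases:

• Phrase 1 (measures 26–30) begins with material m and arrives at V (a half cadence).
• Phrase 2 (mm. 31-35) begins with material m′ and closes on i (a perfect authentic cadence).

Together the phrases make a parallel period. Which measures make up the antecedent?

measures 26–30

The phrase ending with the weaker cadence (half cadence) is the antecedent; the one ending more conclusively (perfect authentic cadence) is the consequent. The antecedent is measures 26–30.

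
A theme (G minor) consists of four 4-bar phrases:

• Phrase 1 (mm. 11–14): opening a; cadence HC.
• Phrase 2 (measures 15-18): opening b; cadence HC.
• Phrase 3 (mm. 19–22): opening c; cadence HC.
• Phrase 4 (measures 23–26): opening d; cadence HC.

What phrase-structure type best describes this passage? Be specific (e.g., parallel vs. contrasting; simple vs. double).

Phrase 4 ends with a half cadence, no stronger than phrase 2's half cadence, so the four phrases do not form a double period; nor do phrases 3–4 duplicate 1–2, so it is not a repeated period. With no phrase reaching a conclusive cadence, the passage is a phrase group.

phrase group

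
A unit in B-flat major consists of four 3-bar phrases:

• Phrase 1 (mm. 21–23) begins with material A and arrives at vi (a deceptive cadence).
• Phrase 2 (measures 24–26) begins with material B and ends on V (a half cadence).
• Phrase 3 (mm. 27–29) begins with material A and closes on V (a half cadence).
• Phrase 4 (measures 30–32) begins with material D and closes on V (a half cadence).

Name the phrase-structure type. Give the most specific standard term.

Phrase 4 ends with a half cadence, no stronger than phrase 2's half cadence, so the four phrases do not form a double period; nor do phrases 3–4 duplicate 1–2, so it is not a repeated period. With no phrase reaching a conclusive cadence, the passage is a phrase group.

phrase group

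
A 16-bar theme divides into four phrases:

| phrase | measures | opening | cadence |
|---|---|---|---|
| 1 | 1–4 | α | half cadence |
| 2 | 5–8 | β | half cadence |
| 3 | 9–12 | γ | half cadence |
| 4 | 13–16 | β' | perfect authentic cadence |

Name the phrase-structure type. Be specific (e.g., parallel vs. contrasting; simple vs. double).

Four phrases in two halves: the first half (bars 1–8) ends with a half cadence, the second (measures 9–16) with a perfect authentic cadence — a large antecedent–consequent pair, i.e. a double period.
Phrase 3 begins with different material from phrase 1, making it contrasting.

contrasting double period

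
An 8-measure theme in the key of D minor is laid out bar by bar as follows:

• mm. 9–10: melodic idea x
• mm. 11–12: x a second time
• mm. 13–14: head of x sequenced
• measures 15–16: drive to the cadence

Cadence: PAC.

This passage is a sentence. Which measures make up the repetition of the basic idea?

measures 11–12

The presentation of a sentence is the basic idea (mm. 9-10) plus its repetition (mm. 11–12); the repetition of the basic idea is therefore measures 11–12.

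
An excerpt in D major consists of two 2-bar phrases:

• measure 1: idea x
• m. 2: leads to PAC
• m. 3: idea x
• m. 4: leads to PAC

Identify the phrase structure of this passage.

repeated phrase

Both phrases have the same opening (x) and the same cadence (perfect authentic cadence): the second is a restatement, not a consequent, so this is a repeated phrase rather than a period.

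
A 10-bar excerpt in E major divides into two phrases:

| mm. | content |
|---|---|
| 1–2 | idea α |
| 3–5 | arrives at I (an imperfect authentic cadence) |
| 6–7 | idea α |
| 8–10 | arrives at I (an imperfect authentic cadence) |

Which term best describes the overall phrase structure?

repeated phrase

Both phrases have the same opening (α) and the same cadence (imperfect authentic cadence): the second is a restatement, not a consequent, so this is a repeated phrase rather than a period.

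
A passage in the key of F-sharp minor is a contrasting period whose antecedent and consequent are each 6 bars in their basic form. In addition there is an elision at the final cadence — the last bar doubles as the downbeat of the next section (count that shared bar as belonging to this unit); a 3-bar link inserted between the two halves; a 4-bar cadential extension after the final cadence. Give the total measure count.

19 measures

Basic contrasting period: 6 + 6 = 12 bars.
12 (basic form) + 3 (link) + 4 (cadential extension) = 19.
The elision shares a bar with the next section but does not change this unit's count.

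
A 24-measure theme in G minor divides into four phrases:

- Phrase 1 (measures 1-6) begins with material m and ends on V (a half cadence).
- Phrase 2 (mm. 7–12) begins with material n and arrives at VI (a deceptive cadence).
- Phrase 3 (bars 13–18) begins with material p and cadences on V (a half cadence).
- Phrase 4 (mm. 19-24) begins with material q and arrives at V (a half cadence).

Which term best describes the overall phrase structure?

phrase group

Phrase 4 ends with a half cadence, no stronger than phrase 2's deceptive cadence, so the four phrases do not form a double period; nor do phrases 3–4 duplicate 1–2, so it is not a repeated period. With no phrase reaching a conclusive cadence, the passage is a phrase group.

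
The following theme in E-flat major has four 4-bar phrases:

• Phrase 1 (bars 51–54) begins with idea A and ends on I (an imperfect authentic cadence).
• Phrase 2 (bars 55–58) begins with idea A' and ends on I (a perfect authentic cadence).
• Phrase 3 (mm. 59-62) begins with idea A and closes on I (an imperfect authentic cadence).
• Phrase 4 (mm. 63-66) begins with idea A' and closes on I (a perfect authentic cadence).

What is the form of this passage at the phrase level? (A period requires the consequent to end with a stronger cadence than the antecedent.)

The cadence pattern IAC–PAC–IAC–PAC is weak–strong twice, and phrases 3–4 restate phrases 1–2: a period heard twice, not a double period (which would end weakly at phrase 2).

repeated period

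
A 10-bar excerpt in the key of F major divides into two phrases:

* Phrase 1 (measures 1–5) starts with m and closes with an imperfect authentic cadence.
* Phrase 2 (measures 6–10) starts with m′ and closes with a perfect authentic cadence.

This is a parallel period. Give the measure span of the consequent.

The phrase ending with the weaker cadence (imperfect authentic cadence) is the antecedent; the one ending more conclusively (perfect authentic cadence) is the consequent. The consequent is measures 6–10.

measures 6–10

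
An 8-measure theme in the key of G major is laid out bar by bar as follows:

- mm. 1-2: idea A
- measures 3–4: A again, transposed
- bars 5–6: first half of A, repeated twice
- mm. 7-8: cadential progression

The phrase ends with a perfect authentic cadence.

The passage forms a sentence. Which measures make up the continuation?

After the presentation (mm. 1-4), the continuation covers the fragmentation through the cadence: mm. 5–8.

measures 5–8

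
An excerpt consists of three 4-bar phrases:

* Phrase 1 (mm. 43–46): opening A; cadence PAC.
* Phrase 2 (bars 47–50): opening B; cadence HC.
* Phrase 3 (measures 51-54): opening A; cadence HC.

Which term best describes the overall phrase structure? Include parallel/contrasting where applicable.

phrase group

The final phrase closes with a half cadence, which is not stronger than the preceding half cadence; the 3 phrases lack an overall antecedent–consequent design and so form a phrase group.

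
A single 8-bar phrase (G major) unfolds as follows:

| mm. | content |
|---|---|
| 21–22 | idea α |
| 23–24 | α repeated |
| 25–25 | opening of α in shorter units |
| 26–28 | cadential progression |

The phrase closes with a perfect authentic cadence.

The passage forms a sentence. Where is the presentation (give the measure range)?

The presentation of a sentence is the basic idea (bars 21–22) plus its repetition (mm. 23–24); the presentation is therefore bars 21–24.

measures 21–24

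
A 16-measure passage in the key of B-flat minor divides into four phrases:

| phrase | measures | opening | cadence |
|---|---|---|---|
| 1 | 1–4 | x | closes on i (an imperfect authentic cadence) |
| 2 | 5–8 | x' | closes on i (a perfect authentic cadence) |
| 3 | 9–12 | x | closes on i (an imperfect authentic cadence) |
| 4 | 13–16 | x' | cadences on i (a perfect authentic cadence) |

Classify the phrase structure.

repeated period

The cadence pattern IAC–PAC–IAC–PAC is weak–strong twice, and phrases 3–4 restate phrases 1–2: a period heard twice, not a double period (which would end weakly at phrase 2).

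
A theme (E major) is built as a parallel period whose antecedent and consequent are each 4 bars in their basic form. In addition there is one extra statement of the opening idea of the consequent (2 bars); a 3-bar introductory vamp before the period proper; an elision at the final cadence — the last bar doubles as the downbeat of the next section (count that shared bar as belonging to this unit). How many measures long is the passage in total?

13 measures

Basic parallel period: 4 + 4 = 8 bars.
8 (basic form) + 2 (extra statement) + 3 (introduction) = 13.
The elision shares a bar with the next section but does not change this unit's count.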